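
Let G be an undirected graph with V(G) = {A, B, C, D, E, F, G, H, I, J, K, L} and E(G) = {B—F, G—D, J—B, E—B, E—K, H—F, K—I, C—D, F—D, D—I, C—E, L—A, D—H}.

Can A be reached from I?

No

Explore from I.
Distance 1: reach D, K.
Distance 2: reach C, E, F, G, H.
Distance 3: reach B.
Distance 4: reach J.
The search is exhausted without reaching A; it lies in a different component.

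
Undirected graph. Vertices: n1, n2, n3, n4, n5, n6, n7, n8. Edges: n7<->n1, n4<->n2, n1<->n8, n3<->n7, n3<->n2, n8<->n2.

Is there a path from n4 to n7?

Explore from n4.
Distance 1: reach n2.
Distance 2: reach n3, n8.
Distance 3: reach n1, n7.
Found n7.

Yes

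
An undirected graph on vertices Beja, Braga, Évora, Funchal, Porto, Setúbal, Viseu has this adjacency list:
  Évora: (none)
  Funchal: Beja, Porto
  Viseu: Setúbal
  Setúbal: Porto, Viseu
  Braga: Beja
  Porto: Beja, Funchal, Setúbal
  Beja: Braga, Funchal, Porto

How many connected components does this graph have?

From Beja: component {Beja, Braga, Funchal, Porto, Setúbal, Viseu}.
From Évora: component {Évora}.
That's 2 components.

2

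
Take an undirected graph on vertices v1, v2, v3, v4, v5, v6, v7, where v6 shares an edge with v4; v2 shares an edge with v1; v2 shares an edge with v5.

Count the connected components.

From v1: component {v1, v2, v5}.
From v3: component {v3}.
From v4: component {v4, v6}.
From v7: component {v7}.
That's 4 components.

4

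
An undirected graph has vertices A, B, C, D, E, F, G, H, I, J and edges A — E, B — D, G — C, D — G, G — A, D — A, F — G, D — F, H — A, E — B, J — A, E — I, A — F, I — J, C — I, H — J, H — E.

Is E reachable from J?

Explore from J.
Distance 1: reach A, H, I.
Distance 2: reach C, D, E, F, G.
Found E.

Yes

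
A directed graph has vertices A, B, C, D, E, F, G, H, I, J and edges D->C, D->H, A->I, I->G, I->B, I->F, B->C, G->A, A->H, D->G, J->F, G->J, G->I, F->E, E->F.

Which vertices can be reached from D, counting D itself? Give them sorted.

Start at D.
Its neighbours: C, G, H.
Then their neighbours: A, I, J.
Then next layer: B, F.
Then next layer: E.
Every vertex is now reached.

A, B, C, D, E, F, G, H, I, J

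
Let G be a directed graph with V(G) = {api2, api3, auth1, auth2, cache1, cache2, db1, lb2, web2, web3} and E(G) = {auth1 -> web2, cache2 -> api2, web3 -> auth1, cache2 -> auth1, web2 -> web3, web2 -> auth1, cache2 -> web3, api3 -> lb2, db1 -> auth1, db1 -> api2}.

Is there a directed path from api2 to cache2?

api2 has no outgoing edges, so nothing is reachable from it.

No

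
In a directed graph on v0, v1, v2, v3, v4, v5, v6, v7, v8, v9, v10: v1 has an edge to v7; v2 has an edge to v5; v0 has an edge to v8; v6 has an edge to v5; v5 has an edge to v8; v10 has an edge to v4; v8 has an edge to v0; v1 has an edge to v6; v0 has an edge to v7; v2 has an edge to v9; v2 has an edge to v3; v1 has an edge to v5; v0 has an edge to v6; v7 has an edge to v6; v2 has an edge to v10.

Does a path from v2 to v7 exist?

Yes

Explore from v2.
Distance 1: reach v3, v5, v9, v10.
Distance 2: reach v4, v8.
Distance 3: reach v0.
Distance 4: reach v6, v7.
Found v7.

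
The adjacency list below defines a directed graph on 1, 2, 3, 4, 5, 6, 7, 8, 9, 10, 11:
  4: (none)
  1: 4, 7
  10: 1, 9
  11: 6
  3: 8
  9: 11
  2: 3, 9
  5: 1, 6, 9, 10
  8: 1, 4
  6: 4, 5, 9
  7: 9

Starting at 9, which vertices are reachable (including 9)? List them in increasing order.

Start at 9.
Its neighbours: 11.
Then their neighbours: 6.
Then next layer: 4, 5.
Then next layer: 1, 10.
Then next layer: 7.
Nothing further is reachable.

1, 4, 5, 6, 7, 9, 10, 11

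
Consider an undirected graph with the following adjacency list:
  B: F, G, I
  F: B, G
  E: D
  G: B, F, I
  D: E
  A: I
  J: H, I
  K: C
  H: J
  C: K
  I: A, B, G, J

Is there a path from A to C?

Explore from A.
Distance 1: reach I.
Distance 2: reach B, G, J.
Distance 3: reach F, H.
The search is exhausted without reaching C; it lies in a different component.

No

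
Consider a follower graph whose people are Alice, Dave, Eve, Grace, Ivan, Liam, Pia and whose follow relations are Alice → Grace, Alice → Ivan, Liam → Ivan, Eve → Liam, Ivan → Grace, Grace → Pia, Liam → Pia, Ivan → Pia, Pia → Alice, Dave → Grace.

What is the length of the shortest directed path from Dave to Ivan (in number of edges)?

Distance 0: Dave.
Distance 1: Grace.
Distance 2: Pia.
Distance 3: Alice.
Distance 4: Ivan — contains Ivan.

4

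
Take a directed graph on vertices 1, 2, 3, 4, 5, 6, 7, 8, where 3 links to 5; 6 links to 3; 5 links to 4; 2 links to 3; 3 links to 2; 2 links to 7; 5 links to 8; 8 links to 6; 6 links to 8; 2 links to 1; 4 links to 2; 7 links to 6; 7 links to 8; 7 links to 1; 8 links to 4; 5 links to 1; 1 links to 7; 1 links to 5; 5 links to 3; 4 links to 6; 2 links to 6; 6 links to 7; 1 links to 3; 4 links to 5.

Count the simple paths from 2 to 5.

2→1→3→5
2→1→5
2→1→7→6→3→5
2→1→7→6→8→4→5
2→1→7→8→4→5
2→1→7→8→4→6→3→5
2→1→7→8→6→3→5
2→3→5
... and 12 more.

20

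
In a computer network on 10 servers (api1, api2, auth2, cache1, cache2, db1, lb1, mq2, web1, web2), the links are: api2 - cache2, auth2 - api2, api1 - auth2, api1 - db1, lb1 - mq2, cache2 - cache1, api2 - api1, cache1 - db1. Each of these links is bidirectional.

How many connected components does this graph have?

From api1: component {api1, api2, auth2, cache1, cache2, db1}.
From lb1: component {lb1, mq2}.
From web1: component {web1}.
From web2: component {web2}.
That's 4 components.

4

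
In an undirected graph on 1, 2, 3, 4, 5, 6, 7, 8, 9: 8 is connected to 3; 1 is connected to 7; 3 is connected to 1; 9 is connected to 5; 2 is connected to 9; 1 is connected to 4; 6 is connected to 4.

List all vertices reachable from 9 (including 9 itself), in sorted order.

Start at 9.
Its neighbours: 2, 5.
Nothing further is reachable.

2, 5, 9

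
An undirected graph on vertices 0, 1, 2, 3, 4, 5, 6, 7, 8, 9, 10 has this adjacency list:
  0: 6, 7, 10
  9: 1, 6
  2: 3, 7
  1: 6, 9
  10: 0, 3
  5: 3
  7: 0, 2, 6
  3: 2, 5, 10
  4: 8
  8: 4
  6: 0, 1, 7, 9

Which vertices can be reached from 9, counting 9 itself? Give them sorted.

0, 1, 2, 3, 5, 6, 7, 9, 10

Start at 9.
Its neighbours: 1, 6.
Then their neighbours: 0, 7.
Then next layer: 2, 10.
Then next layer: 3.
Then next layer: 5.
Nothing further is reachable.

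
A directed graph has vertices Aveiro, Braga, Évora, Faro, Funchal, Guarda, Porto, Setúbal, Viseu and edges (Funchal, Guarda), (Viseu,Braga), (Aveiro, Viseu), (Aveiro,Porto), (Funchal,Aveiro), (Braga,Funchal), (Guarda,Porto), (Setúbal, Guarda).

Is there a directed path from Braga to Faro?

No

Explore from Braga.
Distance 1: reach Funchal.
Distance 2: reach Aveiro, Guarda.
Distance 3: reach Porto, Viseu.
The search from Braga is exhausted; no directed path reaches Faro.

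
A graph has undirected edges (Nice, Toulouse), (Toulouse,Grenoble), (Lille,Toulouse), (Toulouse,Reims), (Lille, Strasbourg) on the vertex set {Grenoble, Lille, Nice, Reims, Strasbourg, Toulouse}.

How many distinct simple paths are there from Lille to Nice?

Lille–Toulouse–Nice

1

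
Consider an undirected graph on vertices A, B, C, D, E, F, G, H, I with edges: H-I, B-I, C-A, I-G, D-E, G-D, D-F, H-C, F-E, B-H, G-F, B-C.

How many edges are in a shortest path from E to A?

Distance 0: E.
Distance 1: D, F.
Distance 2: G.
Distance 3: I.
Distance 4: B, H.
Distance 5: C.
Distance 6: A — contains A.

6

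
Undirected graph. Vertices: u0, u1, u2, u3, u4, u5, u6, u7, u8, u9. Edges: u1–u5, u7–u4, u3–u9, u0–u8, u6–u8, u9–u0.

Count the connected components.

From u0: component {u0, u3, u6, u8, u9}.
From u1: component {u1, u5}.
From u2: component {u2}.
From u4: component {u4, u7}.
That's 4 components.

4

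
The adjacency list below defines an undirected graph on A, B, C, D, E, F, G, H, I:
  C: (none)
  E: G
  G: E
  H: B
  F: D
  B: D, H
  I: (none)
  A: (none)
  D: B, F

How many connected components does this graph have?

From A: component {A}.
From B: component {B, D, F, H}.
From C: component {C}.
From E: component {E, G}.
From I: component {I}.
That's 5 components.

5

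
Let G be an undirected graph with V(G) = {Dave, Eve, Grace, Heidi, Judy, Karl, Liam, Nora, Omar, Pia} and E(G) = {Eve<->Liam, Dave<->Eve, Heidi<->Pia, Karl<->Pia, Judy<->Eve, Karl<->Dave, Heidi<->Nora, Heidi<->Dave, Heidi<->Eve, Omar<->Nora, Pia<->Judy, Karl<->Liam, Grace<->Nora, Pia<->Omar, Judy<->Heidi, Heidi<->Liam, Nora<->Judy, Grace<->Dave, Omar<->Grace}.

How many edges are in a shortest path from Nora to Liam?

Distance 0: Nora.
Distance 1: Grace, Heidi, Judy, Omar.
Distance 2: Dave, Eve, Liam, Pia — contains Liam.

2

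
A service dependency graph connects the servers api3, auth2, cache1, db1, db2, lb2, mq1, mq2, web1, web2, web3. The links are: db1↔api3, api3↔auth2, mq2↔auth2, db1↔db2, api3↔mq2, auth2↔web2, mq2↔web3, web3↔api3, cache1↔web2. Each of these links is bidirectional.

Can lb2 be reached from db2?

No

Explore from db2.
Distance 1: reach db1.
Distance 2: reach api3.
Distance 3: reach auth2, mq2, web3.
Distance 4: reach web2.
Distance 5: reach cache1.
The search is exhausted without reaching lb2; it lies in a different component.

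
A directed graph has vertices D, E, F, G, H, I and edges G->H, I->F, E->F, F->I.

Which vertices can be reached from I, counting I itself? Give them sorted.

Start at I.
Its neighbours: F.
Nothing further is reachable.

F, I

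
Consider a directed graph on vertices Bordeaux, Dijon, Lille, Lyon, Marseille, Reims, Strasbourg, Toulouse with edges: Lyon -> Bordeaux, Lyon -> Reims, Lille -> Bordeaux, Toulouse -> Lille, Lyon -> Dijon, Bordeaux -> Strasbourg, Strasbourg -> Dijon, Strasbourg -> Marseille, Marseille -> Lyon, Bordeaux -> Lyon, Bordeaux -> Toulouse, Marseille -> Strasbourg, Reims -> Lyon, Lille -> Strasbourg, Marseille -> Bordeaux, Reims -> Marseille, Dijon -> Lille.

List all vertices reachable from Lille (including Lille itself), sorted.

Bordeaux, Dijon, Lille, Lyon, Marseille, Reims, Strasbourg, Toulouse

Start at Lille.
Its neighbours: Bordeaux, Strasbourg.
Then their neighbours: Dijon, Lyon, Marseille, Toulouse.
Then next layer: Reims.
Every vertex is now reached.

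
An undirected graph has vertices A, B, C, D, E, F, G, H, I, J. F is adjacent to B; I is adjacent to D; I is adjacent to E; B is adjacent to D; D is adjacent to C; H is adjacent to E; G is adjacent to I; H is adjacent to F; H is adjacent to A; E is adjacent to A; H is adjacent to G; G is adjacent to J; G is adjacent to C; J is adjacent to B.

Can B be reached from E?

Yes

Explore from E.
Distance 1: reach A, H, I.
Distance 2: reach D, F, G.
Distance 3: reach B, C, J.
Found B.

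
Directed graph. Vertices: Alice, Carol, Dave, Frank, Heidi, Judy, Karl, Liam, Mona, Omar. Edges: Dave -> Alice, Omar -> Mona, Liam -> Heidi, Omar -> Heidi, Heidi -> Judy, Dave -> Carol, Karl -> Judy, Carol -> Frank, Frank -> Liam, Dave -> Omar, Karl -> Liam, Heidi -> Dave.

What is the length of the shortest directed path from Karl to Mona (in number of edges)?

5

Distance 0: Karl.
Distance 1: Judy, Liam.
Distance 2: Heidi.
Distance 3: Dave.
Distance 4: Alice, Carol, Omar.
Distance 5: Frank, Mona — contains Mona.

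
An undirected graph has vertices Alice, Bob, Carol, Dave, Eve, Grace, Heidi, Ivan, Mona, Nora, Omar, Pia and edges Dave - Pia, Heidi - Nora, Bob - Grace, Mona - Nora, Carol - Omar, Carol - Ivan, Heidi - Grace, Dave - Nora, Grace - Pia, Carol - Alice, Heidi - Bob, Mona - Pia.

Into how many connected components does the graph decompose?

3

From Alice: component {Alice, Carol, Ivan, Omar}.
From Bob: component {Bob, Dave, Grace, Heidi, Mona, Nora, Pia}.
From Eve: component {Eve}.
That's 3 components.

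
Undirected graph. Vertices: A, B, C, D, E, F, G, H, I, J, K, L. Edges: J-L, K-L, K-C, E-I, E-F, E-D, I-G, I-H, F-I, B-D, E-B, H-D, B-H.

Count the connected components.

From A: component {A}.
From B: component {B, D, E, F, G, H, I}.
From C: component {C, J, K, L}.
That's 3 components.

3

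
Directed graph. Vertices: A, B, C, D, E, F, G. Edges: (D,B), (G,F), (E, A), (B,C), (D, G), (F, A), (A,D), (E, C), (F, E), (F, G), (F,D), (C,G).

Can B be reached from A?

Explore from A.
Distance 1: reach D.
Distance 2: reach B, G.
Found B.

Yes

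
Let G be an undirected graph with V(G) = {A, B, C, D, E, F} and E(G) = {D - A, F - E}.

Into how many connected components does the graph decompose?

From A: component {A, D}.
From B: component {B}.
From C: component {C}.
From E: component {E, F}.
That's 4 components.

4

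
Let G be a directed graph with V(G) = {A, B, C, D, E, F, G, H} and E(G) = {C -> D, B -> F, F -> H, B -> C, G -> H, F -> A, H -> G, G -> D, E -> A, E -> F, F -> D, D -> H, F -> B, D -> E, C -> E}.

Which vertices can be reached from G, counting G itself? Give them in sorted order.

A, B, C, D, E, F, G, H

Start at G.
Its neighbours: D, H.
Then their neighbours: E.
Then next layer: A, F.
Then next layer: B.
Then next layer: C.
Every vertex is now reached.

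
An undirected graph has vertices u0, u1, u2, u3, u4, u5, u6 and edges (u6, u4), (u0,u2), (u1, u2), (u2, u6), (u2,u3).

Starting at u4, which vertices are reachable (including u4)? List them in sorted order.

Start at u4.
Its neighbours: u6.
Then their neighbours: u2.
Then next layer: u0, u1, u3.
Nothing further is reachable.

u0, u1, u2, u3, u4, u6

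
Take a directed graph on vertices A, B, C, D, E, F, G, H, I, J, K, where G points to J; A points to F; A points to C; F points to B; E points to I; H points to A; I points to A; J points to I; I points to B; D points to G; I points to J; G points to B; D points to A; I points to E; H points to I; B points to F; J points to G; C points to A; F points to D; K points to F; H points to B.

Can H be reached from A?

Explore from A.
Distance 1: reach C, F.
Distance 2: reach B, D.
Distance 3: reach G.
Distance 4: reach J.
Distance 5: reach I.
Distance 6: reach E.
The search from A is exhausted; no directed path reaches H.

No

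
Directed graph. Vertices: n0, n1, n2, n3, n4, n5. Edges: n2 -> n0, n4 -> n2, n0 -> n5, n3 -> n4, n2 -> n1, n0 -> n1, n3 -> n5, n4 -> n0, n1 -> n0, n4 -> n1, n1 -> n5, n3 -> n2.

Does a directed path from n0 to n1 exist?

Explore from n0.
Distance 1: reach n1, n5.
Found n1.

Yes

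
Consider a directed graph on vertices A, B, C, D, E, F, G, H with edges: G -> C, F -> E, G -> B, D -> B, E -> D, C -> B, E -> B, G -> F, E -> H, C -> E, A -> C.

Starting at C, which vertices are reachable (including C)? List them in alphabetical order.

Start at C.
Its neighbours: B, E.
Then their neighbours: D, H.
Nothing further is reachable.

B, C, D, E, H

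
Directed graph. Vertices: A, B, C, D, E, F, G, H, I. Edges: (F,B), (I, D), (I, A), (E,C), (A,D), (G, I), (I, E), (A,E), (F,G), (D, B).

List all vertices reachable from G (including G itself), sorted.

A, B, C, D, E, G, I

Start at G.
Its neighbours: I.
Then their neighbours: A, D, E.
Then next layer: B, C.
Nothing further is reachable.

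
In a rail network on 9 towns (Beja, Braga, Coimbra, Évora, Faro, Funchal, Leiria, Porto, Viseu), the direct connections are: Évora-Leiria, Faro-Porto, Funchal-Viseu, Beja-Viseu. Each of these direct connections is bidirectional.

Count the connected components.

5

From Beja: component {Beja, Funchal, Viseu}.
From Braga: component {Braga}.
From Coimbra: component {Coimbra}.
From Évora: component {Évora, Leiria}.
From Faro: component {Faro, Porto}.
That's 5 components.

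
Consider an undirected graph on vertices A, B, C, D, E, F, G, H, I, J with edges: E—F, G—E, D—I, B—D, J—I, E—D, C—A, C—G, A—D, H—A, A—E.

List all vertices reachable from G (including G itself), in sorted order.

A, B, C, D, E, F, G, H, I, J

Start at G.
Its neighbours: C, E.
Then their neighbours: A, D, F.
Then next layer: B, H, I.
Then next layer: J.
Every vertex is now reached.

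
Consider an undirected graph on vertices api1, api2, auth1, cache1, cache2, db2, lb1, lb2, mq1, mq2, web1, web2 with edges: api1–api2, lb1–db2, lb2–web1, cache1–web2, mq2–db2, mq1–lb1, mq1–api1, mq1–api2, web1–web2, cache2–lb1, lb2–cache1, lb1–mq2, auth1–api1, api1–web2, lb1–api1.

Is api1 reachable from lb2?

Explore from lb2.
Distance 1: reach cache1, web1.
Distance 2: reach web2.
Distance 3: reach api1.
Found api1.

Yes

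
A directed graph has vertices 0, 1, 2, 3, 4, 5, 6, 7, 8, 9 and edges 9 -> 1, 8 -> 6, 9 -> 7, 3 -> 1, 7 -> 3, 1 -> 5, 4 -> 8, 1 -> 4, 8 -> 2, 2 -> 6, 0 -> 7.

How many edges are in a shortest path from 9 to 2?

4

Distance 0: 9.
Distance 1: 1, 7.
Distance 2: 3, 4, 5.
Distance 3: 8.
Distance 4: 2, 6 — contains 2.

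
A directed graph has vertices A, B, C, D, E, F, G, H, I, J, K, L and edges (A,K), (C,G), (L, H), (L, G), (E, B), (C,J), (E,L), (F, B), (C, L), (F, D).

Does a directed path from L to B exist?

Explore from L.
Distance 1: reach G, H.
The search from L is exhausted; no directed path reaches B.

No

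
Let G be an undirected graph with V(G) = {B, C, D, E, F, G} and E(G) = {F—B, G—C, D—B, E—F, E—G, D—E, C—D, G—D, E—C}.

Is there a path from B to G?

Yes

Explore from B.
Distance 1: reach D, F.
Distance 2: reach C, E, G.
Found G.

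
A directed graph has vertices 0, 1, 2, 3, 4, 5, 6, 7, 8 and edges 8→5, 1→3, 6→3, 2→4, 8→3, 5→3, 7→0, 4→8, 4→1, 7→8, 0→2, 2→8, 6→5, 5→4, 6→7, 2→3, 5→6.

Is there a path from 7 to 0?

Yes

Explore from 7.
Distance 1: reach 0, 8.
Found 0.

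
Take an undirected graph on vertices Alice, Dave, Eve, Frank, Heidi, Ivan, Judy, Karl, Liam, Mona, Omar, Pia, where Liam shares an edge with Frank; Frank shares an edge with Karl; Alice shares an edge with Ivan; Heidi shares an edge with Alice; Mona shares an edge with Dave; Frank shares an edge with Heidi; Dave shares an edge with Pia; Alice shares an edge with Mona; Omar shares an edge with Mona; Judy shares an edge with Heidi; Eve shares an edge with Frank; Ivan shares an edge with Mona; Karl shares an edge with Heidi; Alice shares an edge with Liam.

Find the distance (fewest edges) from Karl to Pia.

Distance 0: Karl.
Distance 1: Frank, Heidi.
Distance 2: Alice, Eve, Judy, Liam.
Distance 3: Ivan, Mona.
Distance 4: Dave, Omar.
Distance 5: Pia — contains Pia.

5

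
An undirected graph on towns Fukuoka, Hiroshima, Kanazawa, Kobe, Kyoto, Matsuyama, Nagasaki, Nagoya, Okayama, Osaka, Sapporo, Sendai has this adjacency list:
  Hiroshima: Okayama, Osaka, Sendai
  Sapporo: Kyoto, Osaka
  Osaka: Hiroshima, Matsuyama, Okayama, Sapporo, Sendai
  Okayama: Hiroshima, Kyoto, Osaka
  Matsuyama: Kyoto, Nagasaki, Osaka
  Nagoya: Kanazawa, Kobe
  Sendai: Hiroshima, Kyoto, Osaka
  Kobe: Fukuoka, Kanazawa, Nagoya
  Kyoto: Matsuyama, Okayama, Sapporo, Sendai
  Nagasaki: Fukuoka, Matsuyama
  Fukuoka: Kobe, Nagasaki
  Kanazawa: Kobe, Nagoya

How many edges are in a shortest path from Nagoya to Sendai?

Distance 0: Nagoya.
Distance 1: Kanazawa, Kobe.
Distance 2: Fukuoka.
Distance 3: Nagasaki.
Distance 4: Matsuyama.
Distance 5: Kyoto, Osaka.
Distance 6: Hiroshima, Okayama, Sapporo, Sendai — contains Sendai.

6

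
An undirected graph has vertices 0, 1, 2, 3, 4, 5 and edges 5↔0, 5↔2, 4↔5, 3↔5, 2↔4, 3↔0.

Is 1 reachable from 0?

Explore from 0.
Distance 1: reach 3, 5.
Distance 2: reach 2, 4.
The search is exhausted without reaching 1; it lies in a different component.

No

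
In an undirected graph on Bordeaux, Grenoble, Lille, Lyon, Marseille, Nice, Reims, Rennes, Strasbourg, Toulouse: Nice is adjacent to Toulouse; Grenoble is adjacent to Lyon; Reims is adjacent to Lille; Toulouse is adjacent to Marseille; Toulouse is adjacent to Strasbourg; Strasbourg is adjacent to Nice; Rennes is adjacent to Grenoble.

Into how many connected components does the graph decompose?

4

From Bordeaux: component {Bordeaux}.
From Grenoble: component {Grenoble, Lyon, Rennes}.
From Lille: component {Lille, Reims}.
From Marseille: component {Marseille, Nice, Strasbourg, Toulouse}.
That's 4 components.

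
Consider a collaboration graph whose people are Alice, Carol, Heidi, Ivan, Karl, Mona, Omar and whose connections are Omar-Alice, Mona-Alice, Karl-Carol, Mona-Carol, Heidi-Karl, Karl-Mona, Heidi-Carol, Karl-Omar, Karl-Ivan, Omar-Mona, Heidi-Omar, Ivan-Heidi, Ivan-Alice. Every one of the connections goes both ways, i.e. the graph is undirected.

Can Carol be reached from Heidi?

Yes

Explore from Heidi.
Distance 1: reach Carol, Ivan, Karl, Omar.
Found Carol.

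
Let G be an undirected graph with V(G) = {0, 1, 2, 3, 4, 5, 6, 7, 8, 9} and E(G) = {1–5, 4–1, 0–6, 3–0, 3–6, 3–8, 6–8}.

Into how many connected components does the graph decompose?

5

From 0: component {0, 3, 6, 8}.
From 1: component {1, 4, 5}.
From 2: component {2}.
From 7: component {7}.
From 9: component {9}.
That's 5 components.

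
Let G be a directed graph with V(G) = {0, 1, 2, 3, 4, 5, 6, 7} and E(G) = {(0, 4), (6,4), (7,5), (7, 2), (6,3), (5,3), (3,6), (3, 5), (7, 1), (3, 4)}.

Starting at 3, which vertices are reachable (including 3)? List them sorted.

3, 4, 5, 6

Start at 3.
Its neighbours: 4, 5, 6.
Nothing further is reachable.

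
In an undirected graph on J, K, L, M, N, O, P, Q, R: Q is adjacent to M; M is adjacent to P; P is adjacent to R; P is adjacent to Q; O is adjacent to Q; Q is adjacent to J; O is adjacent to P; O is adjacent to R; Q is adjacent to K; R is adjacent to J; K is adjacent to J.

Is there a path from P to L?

Explore from P.
Distance 1: reach M, O, Q, R.
Distance 2: reach J, K.
The search is exhausted without reaching L; it lies in a different component.

No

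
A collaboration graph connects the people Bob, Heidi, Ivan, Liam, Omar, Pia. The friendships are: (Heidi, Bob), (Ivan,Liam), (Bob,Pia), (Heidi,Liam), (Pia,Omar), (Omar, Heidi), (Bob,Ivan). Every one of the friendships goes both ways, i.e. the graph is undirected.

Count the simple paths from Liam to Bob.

3

Liam–Heidi–Bob
Liam–Heidi–Omar–Pia–Bob
Liam–Ivan–Bob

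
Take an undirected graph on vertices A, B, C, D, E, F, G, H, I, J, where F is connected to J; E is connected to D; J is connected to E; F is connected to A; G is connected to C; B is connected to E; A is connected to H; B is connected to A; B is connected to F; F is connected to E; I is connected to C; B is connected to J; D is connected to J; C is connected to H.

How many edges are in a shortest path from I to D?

Distance 0: I.
Distance 1: C.
Distance 2: G, H.
Distance 3: A.
Distance 4: B, F.
Distance 5: E, J.
Distance 6: D — contains D.

6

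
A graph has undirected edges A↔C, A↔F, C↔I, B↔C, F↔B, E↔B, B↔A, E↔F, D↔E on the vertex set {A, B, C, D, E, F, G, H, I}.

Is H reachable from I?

No

Explore from I.
Distance 1: reach C.
Distance 2: reach A, B.
Distance 3: reach E, F.
Distance 4: reach D.
The search is exhausted without reaching H; it lies in a different component.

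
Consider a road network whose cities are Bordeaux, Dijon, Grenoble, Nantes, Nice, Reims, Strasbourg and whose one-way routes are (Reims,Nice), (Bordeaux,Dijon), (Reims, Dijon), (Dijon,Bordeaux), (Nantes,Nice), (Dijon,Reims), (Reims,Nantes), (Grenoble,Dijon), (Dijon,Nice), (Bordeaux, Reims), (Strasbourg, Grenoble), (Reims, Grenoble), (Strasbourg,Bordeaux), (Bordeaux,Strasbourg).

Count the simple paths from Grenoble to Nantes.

Grenoble→Dijon→Bordeaux→Reims→Nantes
Grenoble→Dijon→Reims→Nantes

2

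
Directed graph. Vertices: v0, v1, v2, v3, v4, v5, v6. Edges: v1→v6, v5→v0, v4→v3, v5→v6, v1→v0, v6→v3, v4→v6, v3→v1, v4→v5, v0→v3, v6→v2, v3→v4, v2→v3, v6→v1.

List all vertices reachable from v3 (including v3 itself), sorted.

v0, v1, v2, v3, v4, v5, v6

Start at v3.
Its neighbours: v1, v4.
Then their neighbours: v0, v5, v6.
Then next layer: v2.
Every vertex is now reached.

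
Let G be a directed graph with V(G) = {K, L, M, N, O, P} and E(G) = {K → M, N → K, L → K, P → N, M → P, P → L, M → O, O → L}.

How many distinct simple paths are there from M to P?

M→P

1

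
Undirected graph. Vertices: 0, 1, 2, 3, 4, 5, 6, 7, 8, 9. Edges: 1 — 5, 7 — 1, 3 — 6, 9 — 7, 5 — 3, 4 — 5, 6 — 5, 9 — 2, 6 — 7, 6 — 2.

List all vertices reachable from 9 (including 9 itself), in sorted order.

1, 2, 3, 4, 5, 6, 7, 9

Start at 9.
Its neighbours: 2, 7.
Then their neighbours: 1, 6.
Then next layer: 3, 5.
Then next layer: 4.
Nothing further is reachable.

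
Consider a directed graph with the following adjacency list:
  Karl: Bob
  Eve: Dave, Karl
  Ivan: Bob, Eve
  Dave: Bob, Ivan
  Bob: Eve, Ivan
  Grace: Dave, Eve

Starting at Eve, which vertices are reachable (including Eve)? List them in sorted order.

Start at Eve.
Its neighbours: Dave, Karl.
Then their neighbours: Bob, Ivan.
Nothing further is reachable.

Bob, Dave, Eve, Ivan, Karl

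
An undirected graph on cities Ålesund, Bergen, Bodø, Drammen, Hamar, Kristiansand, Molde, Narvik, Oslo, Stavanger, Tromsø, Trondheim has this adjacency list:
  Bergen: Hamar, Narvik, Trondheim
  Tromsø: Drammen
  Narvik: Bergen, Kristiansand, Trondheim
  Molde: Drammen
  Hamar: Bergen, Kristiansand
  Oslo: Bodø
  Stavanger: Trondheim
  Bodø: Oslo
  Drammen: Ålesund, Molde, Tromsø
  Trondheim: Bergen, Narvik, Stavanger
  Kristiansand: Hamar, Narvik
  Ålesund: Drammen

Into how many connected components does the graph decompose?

From Ålesund: component {Ålesund, Drammen, Molde, Tromsø}.
From Bergen: component {Bergen, Hamar, Kristiansand, Narvik, Stavanger, Trondheim}.
From Bodø: component {Bodø, Oslo}.
That's 3 components.

3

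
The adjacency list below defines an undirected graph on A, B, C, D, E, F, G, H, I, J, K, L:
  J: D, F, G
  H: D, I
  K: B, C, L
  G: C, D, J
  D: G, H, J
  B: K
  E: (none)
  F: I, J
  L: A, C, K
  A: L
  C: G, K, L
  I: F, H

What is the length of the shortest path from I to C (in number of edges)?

Distance 0: I.
Distance 1: F, H.
Distance 2: D, J.
Distance 3: G.
Distance 4: C — contains C.

4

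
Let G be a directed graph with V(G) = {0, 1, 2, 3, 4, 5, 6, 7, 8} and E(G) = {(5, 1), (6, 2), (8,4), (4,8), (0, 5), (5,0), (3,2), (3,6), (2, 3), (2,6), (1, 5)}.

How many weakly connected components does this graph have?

4

From 0: component {0, 1, 5}.
From 2: component {2, 3, 6}.
From 4: component {4, 8}.
From 7: component {7}.
That's 4 components.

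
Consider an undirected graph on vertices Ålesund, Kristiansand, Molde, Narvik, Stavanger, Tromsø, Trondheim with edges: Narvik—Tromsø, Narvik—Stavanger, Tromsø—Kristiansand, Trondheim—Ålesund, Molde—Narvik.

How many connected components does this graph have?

From Ålesund: component {Ålesund, Trondheim}.
From Kristiansand: component {Kristiansand, Molde, Narvik, Stavanger, Tromsø}.
That's 2 components.

2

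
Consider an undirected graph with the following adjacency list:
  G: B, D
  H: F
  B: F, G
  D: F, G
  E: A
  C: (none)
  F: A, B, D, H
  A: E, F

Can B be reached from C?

C has no edges, so nothing is reachable from it.

No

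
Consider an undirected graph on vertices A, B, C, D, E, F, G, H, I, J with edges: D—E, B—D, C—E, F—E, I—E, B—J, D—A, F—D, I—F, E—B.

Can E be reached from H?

H has no edges, so nothing is reachable from it.

No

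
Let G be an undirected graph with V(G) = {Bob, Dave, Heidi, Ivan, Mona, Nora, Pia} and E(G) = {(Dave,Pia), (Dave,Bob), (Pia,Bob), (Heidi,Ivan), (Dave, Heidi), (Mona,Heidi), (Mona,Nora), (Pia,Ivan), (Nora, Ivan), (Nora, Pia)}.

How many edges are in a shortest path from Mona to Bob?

Distance 0: Mona.
Distance 1: Heidi, Nora.
Distance 2: Dave, Ivan, Pia.
Distance 3: Bob — contains Bob.

3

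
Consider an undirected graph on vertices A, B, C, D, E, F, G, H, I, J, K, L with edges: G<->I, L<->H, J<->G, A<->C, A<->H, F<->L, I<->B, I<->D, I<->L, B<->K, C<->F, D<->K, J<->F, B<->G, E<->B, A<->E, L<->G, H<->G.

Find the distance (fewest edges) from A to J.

3

Distance 0: A.
Distance 1: C, E, H.
Distance 2: B, F, G, L.
Distance 3: I, J, K — contains J.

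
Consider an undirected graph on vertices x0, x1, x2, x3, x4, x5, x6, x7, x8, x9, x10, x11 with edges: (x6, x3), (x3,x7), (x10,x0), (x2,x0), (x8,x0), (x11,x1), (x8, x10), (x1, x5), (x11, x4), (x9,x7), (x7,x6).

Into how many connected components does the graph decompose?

3

From x0: component {x0, x2, x8, x10}.
From x1: component {x1, x4, x5, x11}.
From x3: component {x3, x6, x7, x9}.
That's 3 components.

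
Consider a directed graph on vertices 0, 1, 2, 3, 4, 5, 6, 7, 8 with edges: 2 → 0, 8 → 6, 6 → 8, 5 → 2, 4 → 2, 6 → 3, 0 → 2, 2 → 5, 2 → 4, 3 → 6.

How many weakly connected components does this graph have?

From 0: component {0, 2, 4, 5}.
From 1: component {1}.
From 3: component {3, 6, 8}.
From 7: component {7}.
That's 4 components.

4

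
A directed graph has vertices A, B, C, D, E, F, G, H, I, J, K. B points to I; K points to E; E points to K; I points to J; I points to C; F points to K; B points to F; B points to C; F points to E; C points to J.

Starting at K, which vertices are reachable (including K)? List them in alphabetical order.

E, K

Start at K.
Its neighbours: E.
Nothing further is reachable.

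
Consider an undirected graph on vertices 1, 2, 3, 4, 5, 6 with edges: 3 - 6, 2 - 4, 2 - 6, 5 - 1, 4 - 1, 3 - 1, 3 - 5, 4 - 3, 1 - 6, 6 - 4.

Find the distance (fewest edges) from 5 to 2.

3

Distance 0: 5.
Distance 1: 1, 3.
Distance 2: 4, 6.
Distance 3: 2 — contains 2.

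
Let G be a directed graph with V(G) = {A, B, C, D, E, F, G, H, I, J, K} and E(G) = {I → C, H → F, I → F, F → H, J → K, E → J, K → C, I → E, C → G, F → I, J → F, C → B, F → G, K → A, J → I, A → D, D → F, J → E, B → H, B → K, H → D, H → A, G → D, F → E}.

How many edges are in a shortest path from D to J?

Distance 0: D.
Distance 1: F.
Distance 2: E, G, H, I.
Distance 3: A, C, J — contains J.

3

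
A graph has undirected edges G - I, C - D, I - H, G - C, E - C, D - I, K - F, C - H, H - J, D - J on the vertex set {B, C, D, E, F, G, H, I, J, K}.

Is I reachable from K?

No

Explore from K.
Distance 1: reach F.
The search is exhausted without reaching I; it lies in a different component.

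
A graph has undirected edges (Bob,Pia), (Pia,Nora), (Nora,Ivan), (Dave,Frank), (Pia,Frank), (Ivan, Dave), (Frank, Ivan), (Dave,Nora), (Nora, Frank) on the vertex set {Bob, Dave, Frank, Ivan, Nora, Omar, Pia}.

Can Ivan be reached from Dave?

Explore from Dave.
Distance 1: reach Frank, Ivan, Nora.
Found Ivan.

Yes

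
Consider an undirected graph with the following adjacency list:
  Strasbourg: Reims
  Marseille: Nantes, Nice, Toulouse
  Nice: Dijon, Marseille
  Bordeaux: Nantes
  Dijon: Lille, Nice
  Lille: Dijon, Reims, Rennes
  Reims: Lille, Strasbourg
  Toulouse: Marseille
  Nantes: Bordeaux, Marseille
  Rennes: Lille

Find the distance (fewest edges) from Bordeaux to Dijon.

Distance 0: Bordeaux.
Distance 1: Nantes.
Distance 2: Marseille.
Distance 3: Nice, Toulouse.
Distance 4: Dijon — contains Dijon.

4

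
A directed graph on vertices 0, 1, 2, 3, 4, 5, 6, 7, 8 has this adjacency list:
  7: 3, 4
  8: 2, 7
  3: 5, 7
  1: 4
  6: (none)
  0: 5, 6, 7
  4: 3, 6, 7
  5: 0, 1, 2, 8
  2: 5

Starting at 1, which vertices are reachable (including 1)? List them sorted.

0, 1, 2, 3, 4, 5, 6, 7, 8

Start at 1.
Its neighbours: 4.
Then their neighbours: 3, 6, 7.
Then next layer: 5.
Then next layer: 0, 2, 8.
Every vertex is now reached.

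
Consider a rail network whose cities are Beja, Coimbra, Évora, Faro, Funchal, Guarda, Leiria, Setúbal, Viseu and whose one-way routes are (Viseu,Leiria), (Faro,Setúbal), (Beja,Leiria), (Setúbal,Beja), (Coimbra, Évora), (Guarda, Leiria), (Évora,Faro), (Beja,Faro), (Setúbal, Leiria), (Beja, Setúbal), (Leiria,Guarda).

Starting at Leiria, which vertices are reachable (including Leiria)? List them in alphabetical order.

Start at Leiria.
Its neighbours: Guarda.
Nothing further is reachable.

Guarda, Leiria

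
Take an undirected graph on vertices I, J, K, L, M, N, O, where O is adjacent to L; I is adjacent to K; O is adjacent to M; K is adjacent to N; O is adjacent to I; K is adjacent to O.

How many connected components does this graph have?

2

From I: component {I, K, L, M, N, O}.
From J: component {J}.
That's 2 components.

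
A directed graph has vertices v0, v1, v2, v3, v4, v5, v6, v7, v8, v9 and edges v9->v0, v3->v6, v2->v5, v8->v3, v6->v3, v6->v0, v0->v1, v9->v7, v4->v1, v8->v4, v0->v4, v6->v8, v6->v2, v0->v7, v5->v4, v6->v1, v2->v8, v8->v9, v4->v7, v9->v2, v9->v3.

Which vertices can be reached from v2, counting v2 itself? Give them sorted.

Start at v2.
Its neighbours: v5, v8.
Then their neighbours: v3, v4, v9.
Then next layer: v0, v1, v6, v7.
Every vertex is now reached.

v0, v1, v2, v3, v4, v5, v6, v7, v8, v9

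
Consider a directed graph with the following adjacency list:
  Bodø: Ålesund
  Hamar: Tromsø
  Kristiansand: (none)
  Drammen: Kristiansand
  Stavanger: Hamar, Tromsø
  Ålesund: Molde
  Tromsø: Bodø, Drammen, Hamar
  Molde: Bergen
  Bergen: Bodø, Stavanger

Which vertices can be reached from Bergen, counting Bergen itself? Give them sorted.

Start at Bergen.
Its neighbours: Bodø, Stavanger.
Then their neighbours: Ålesund, Hamar, Tromsø.
Then next layer: Drammen, Molde.
Then next layer: Kristiansand.
Every vertex is now reached.

Ålesund, Bergen, Bodø, Drammen, Hamar, Kristiansand, Molde, Stavanger, Tromsø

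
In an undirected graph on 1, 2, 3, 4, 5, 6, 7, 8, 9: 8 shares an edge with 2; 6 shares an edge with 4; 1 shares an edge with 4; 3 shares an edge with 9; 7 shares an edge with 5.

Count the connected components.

4

From 1: component {1, 4, 6}.
From 2: component {2, 8}.
From 3: component {3, 9}.
From 5: component {5, 7}.
That's 4 components.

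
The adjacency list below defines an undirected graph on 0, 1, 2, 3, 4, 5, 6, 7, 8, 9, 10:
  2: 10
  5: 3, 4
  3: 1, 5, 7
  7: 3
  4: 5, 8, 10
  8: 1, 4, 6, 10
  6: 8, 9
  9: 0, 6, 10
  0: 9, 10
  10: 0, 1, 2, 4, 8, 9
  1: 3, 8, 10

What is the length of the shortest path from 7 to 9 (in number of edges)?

Distance 0: 7.
Distance 1: 3.
Distance 2: 1, 5.
Distance 3: 4, 8, 10.
Distance 4: 0, 2, 6, 9 — contains 9.

4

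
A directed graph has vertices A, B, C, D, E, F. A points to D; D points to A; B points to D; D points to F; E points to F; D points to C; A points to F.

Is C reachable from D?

Explore from D.
Distance 1: reach A, C, F.
Found C.

Yes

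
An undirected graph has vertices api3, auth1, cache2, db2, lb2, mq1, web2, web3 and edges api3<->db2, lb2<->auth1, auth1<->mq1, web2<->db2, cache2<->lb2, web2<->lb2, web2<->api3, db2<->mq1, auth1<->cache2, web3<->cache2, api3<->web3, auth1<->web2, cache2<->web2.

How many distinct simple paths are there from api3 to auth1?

19

api3–db2–mq1–auth1
api3–db2–web2–auth1
api3–db2–web2–cache2–auth1
api3–db2–web2–cache2–lb2–auth1
api3–db2–web2–lb2–auth1
api3–db2–web2–lb2–cache2–auth1
api3–web2–auth1
api3–web2–cache2–auth1
... and 11 more.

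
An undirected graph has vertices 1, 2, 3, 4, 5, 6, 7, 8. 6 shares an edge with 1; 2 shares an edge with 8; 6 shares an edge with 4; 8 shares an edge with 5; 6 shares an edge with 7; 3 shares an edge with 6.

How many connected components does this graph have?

2

From 1: component {1, 3, 4, 6, 7}.
From 2: component {2, 5, 8}.
That's 2 components.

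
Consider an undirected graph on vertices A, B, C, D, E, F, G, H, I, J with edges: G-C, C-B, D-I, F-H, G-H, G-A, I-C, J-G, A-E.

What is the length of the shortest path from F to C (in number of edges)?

3

Distance 0: F.
Distance 1: H.
Distance 2: G.
Distance 3: A, C, J — contains C.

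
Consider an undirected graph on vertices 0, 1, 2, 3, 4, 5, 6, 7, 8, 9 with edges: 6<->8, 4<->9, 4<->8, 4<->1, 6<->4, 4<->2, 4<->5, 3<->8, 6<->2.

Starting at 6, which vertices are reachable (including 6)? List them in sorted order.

1, 2, 3, 4, 5, 6, 8, 9

Start at 6.
Its neighbours: 2, 4, 8.
Then their neighbours: 1, 3, 5, 9.
Nothing further is reachable.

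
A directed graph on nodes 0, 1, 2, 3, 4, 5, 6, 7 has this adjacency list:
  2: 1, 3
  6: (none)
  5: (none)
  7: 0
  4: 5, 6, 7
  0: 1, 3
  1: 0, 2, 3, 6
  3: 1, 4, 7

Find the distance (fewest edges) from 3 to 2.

2

Distance 0: 3.
Distance 1: 1, 4, 7.
Distance 2: 0, 2, 5, 6 — contains 2.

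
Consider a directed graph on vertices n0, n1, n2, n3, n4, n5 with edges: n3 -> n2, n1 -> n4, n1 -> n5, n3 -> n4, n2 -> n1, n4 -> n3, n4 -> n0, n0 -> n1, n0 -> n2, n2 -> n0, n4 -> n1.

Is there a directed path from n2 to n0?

Explore from n2.
Distance 1: reach n0, n1.
Found n0.

Yes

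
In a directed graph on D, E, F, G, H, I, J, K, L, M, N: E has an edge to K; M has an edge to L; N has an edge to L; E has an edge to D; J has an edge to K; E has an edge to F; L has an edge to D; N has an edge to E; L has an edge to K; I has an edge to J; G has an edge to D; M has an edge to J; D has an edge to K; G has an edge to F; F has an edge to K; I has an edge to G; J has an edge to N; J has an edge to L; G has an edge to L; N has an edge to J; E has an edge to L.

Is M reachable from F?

Explore from F.
Distance 1: reach K.
The search from F is exhausted; no directed path reaches M.

No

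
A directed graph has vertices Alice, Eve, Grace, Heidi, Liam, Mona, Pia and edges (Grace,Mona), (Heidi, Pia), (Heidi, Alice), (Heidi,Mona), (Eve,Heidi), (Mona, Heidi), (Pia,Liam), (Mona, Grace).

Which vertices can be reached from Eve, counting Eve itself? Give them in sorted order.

Start at Eve.
Its neighbours: Heidi.
Then their neighbours: Alice, Mona, Pia.
Then next layer: Grace, Liam.
Every vertex is now reached.

Alice, Eve, Grace, Heidi, Liam, Mona, Pia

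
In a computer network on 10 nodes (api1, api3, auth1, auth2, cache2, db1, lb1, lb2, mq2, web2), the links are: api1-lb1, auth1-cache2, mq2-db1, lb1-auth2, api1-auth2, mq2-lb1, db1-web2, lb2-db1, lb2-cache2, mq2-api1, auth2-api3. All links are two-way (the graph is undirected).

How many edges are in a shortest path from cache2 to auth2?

Distance 0: cache2.
Distance 1: auth1, lb2.
Distance 2: db1.
Distance 3: mq2, web2.
Distance 4: api1, lb1.
Distance 5: auth2 — contains auth2.

5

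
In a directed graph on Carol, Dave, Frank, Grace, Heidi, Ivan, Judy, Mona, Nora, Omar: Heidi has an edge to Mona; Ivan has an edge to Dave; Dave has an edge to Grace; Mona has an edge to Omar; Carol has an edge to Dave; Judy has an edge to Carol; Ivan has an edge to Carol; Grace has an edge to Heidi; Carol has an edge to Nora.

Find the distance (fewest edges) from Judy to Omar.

Distance 0: Judy.
Distance 1: Carol.
Distance 2: Dave, Nora.
Distance 3: Grace.
Distance 4: Heidi.
Distance 5: Mona.
Distance 6: Omar — contains Omar.

6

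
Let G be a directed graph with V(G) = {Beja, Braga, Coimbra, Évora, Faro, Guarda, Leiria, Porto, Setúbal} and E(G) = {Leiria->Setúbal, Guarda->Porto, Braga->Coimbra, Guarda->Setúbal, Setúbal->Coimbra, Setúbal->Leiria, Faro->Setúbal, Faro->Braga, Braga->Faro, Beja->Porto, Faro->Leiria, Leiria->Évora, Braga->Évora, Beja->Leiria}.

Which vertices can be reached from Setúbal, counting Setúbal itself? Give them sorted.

Start at Setúbal.
Its neighbours: Coimbra, Leiria.
Then their neighbours: Évora.
Nothing further is reachable.

Coimbra, Évora, Leiria, Setúbal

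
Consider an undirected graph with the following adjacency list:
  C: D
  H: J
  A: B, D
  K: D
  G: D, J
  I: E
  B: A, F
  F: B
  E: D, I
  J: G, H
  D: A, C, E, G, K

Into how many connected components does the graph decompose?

1

From A: component {A, B, C, D, E, F, G, H, I, J, K}.
That's 1 component.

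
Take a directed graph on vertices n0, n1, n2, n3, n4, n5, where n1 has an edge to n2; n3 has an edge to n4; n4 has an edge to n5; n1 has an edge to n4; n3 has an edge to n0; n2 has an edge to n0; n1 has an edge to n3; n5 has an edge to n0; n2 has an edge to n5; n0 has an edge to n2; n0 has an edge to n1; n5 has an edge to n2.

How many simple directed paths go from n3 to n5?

n3→n0→n1→n2→n5
n3→n0→n1→n4→n5
n3→n0→n2→n5
n3→n4→n5

4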